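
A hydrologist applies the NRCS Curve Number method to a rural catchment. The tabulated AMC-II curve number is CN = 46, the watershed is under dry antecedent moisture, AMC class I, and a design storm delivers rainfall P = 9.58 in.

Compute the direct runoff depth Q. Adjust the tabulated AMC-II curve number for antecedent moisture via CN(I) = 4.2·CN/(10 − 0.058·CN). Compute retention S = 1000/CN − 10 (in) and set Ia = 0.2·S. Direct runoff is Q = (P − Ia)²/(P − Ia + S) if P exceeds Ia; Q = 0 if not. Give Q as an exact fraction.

Q = 1031630161/2069807950 in ≈ 0.498 in

Adjust CN=46 to AMC I: 4.2·46/(10 − 0.058·46) → (966/5) ÷ (1833/250) = 16100/611 ≈ 26.350
Retention S: 1000/CN − 10 with CN=26.350 → S = 4500/161 ≈ 27.950 in
Ia = 0.2S: 0.2·27.950 = 5.590 in (exactly 900/161)
Excess rainfall: 9.580 − 5.590 = 3.990 in; P > Ia so Q > 0
Q: (32119/8050)² ÷ (257119/8050) = 1031630161/2069807950 in (≈ 0.498 in)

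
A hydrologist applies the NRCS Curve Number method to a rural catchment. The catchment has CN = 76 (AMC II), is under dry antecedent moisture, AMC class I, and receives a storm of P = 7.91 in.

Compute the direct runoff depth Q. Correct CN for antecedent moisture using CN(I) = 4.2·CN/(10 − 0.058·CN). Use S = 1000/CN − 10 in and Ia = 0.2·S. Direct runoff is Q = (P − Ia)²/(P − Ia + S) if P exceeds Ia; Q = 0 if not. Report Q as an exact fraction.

Q = 7259551209/2463199900 in ≈ 2.947 in

Dry (AMC I): CN(I) = 4.2·76/(10 − 0.058·76) = (1596/5)/(699/125) = 13300/233 ≈ 57.082
Retention S: 1000/CN − 10 with CN=57.082 → S = 1000/133 ≈ 7.519 in
Initial abstraction Ia = S/5 = (1000/133)/5 = 200/133 ≈ 1.504 in
Since P=7.910 > Ia=1.504: effective rainfall P−Ia = 85203/13300 in
Q: (85203/13300)² ÷ (185203/13300) = 7259551209/2463199900 in (≈ 2.947 in)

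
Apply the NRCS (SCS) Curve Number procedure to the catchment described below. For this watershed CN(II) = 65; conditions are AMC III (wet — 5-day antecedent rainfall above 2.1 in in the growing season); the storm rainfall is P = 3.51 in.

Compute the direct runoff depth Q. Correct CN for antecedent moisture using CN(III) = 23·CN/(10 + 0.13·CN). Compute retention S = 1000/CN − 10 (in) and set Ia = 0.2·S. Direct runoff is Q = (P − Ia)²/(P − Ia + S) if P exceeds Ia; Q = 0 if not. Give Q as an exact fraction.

Adjust CN=65 to AMC III: 23·65/(10 + 0.13·65) → 1495 ÷ (369/20) = 29900/369 ≈ 81.030
Max retention: S = 1000/(29900/369) − 10 = 700/299 in (≈ 2.341 in)
Initial abstraction Ia = S/5 = (700/299)/5 = 140/299 ≈ 0.468 in
Excess rainfall: 3.510 − 0.468 = 3.042 in; P > Ia so Q > 0
Q: (90949/29900)² ÷ (160949/29900) = 8271720601/4812375100 in (≈ 1.719 in)

Q = 8271720601/4812375100 in ≈ 1.719 in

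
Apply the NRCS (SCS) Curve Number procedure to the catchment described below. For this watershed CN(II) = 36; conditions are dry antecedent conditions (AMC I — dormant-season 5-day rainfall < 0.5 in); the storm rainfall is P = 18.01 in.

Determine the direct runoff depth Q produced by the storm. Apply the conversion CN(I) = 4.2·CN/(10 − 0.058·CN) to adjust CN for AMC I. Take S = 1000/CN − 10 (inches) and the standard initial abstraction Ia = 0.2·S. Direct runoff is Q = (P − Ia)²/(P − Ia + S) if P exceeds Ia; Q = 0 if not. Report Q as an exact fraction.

Q = 32540191321/18529352100 in ≈ 1.756 in

CN(I) from CN(II)=36: (4.2·36)/(10 − 0.058·36) = 18900/989 ≈ 19.110
S = 1000/(18900/989) − 10 = 8000/189 in ≈ 42.328 in
Initial abstraction Ia = S/5 = (8000/189)/5 = 1600/189 ≈ 8.466 in
Since P=18.010 > Ia=8.466: effective rainfall P−Ia = 180389/18900 in
Q = (180389/18900)²/((180389/18900) + 8000/189) = (32540191321/357210000)/(980389/18900) = 32540191321/18529352100 in ≈ 1.756 in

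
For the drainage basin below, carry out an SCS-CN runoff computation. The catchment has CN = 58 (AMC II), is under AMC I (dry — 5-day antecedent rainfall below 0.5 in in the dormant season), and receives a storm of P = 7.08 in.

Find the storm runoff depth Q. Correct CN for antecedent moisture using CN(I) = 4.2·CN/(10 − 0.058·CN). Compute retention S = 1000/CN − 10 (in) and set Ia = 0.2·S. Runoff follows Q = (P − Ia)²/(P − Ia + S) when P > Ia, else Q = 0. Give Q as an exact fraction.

Dry (AMC I): CN(I) = 4.2·58/(10 − 0.058·58) = (1218/5)/(1659/250) = 2900/79 ≈ 36.709
S = 1000/(2900/79) − 10 = 500/29 in ≈ 17.241 in
Initial abstraction Ia = S/5 = (500/29)/5 = 100/29 ≈ 3.448 in
Excess rainfall: 7.080 − 3.448 = 3.632 in; P > Ia so Q > 0
Q = (2633/725)²/((2633/725) + 500/29) = (6932689/525625)/(15133/725) = 6932689/10971425 in ≈ 0.632 in

Q = 6932689/10971425 in ≈ 0.632 in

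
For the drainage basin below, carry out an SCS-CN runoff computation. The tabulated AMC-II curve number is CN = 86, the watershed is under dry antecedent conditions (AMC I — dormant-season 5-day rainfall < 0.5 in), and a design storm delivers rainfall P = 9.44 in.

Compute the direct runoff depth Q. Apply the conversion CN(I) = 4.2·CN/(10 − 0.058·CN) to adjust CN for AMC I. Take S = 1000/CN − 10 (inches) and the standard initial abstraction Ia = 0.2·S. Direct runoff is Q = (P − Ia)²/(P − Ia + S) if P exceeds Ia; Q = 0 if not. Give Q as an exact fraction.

Q = 195216784/32607975 in ≈ 5.987 in

CN(I) from CN(II)=86: (4.2·86)/(10 − 0.058·86) = 12900/179 ≈ 72.067
Retention S: 1000/CN − 10 with CN=72.067 → S = 500/129 ≈ 3.876 in
Ia = 0.2·(500/129) = 100/129 in ≈ 0.775 in
Excess rainfall: 9.440 − 0.775 = 8.665 in; P > Ia so Q > 0
Runoff Q = (P−Ia)²/(P−Ia+S) = (8.665)²/(8.665+3.876) = 195216784/32607975 ≈ 5.987 in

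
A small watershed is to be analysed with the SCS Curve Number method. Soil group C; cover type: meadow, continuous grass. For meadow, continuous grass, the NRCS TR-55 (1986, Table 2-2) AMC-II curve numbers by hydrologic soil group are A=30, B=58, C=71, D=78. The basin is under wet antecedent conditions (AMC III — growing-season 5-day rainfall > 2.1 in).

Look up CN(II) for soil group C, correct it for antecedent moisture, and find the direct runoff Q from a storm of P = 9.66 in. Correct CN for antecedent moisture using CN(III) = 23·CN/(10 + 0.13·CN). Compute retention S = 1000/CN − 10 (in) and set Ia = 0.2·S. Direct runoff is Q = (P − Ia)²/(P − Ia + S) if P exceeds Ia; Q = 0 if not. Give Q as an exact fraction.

Q = 577203348121/73871939350 in ≈ 7.814 in

NRCS table: meadow, continuous grass, soil group C → CN(II) = 71
Wet (AMC III): CN(III) = 23·71/(10 + 0.13·71) = 1633/(1923/100) = 163300/1923 ≈ 84.919
S = 1000/(163300/1923) − 10 = 2900/1633 in ≈ 1.776 in
Initial abstraction Ia = S/5 = (2900/1633)/5 = 580/1633 ≈ 0.355 in
Excess rainfall: 9.660 − 0.355 = 9.305 in; P > Ia so Q > 0
Q = (759739/81650)²/((759739/81650) + 2900/1633) = (577203348121/6666722500)/(904739/81650) = 577203348121/73871939350 in ≈ 7.814 in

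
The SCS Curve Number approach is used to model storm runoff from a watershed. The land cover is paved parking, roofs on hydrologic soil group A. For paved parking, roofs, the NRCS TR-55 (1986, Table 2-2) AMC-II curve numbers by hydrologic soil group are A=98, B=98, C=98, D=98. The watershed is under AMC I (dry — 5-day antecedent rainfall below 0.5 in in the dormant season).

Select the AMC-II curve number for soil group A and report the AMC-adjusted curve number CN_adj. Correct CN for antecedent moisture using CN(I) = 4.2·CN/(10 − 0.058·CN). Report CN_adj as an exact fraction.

NRCS table: paved parking, roofs, soil group A → CN(II) = 98
CN(I) from CN(II)=98: (4.2·98)/(10 − 0.058·98) = 102900/1079 ≈ 95.366

CN_adj = 102900/1079 ≈ 95.366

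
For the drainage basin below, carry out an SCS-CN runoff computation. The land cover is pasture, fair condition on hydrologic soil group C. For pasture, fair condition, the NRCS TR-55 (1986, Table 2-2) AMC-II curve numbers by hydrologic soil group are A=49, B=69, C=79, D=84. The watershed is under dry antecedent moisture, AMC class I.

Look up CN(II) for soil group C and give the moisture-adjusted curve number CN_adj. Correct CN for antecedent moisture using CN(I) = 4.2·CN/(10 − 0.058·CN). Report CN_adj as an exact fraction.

CN_adj = 7900/129 ≈ 61.240

NRCS table: pasture, fair condition, soil group C → CN(II) = 79
CN(I) from CN(II)=79: (4.2·79)/(10 − 0.058·79) = 7900/129 ≈ 61.240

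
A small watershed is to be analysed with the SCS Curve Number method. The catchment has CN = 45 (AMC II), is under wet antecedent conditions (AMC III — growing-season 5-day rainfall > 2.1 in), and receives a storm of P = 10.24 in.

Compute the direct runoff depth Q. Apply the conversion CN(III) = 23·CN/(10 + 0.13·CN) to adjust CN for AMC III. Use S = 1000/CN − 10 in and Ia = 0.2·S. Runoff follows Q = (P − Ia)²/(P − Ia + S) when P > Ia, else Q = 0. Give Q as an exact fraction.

Q = 140968129/24255225 in ≈ 5.812 in

Adjust CN=45 to AMC III: 23·45/(10 + 0.13·45) → 1035 ÷ (317/20) = 20700/317 ≈ 65.300
Max retention: S = 1000/(20700/317) − 10 = 1100/207 in (≈ 5.314 in)
Ia = 0.2·(1100/207) = 220/207 in ≈ 1.063 in
Excess rainfall: 10.240 − 1.063 = 9.177 in; P > Ia so Q > 0
Runoff Q = (P−Ia)²/(P−Ia+S) = (9.177)²/(9.177+5.314) = 140968129/24255225 ≈ 5.812 in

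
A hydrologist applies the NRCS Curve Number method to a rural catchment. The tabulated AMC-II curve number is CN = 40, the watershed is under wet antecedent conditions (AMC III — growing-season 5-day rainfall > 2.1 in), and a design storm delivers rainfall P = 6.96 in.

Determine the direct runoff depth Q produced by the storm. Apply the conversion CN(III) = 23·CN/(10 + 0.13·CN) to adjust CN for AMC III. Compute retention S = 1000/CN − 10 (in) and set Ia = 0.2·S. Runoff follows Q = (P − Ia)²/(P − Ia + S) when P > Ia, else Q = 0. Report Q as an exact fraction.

CN(III) from CN(II)=40: (23·40)/(10 + 0.13·40) = 1150/19 ≈ 60.526
Retention S: 1000/CN − 10 with CN=60.526 → S = 150/23 ≈ 6.522 in
Ia = 0.2·(150/23) = 30/23 in ≈ 1.304 in
P − Ia = 6.960 − 1.304 = 3252/575 ≈ 5.656 in (> 0, runoff occurs)
Runoff Q = (P−Ia)²/(P−Ia+S) = (5.656)²/(5.656+6.522) = 587528/223675 ≈ 2.627 in

Q = 587528/223675 in ≈ 2.627 in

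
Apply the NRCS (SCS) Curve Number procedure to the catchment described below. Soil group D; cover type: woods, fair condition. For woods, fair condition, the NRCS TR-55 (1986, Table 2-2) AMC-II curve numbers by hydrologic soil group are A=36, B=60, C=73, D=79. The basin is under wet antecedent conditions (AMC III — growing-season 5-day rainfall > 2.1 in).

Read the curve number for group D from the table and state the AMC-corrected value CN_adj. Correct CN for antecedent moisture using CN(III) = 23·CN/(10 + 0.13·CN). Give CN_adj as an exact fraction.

NRCS table: woods, fair condition, soil group D → CN(II) = 79
CN(III) from CN(II)=79: (23·79)/(10 + 0.13·79) = 181700/2027 ≈ 89.640

CN_adj = 181700/2027 ≈ 89.640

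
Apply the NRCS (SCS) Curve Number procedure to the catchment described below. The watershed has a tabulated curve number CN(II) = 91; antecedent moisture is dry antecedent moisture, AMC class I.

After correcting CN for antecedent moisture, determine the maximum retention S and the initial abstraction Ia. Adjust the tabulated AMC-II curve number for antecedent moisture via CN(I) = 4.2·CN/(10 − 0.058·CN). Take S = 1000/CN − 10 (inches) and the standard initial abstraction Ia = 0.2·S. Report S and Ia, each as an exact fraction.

S = 1500/637 in ≈ 2.355 in; Ia = 300/637 in ≈ 0.471 in

Adjust CN=91 to AMC I: 4.2·91/(10 − 0.058·91) → (1911/5) ÷ (2361/500) = 63700/787 ≈ 80.940
Max retention: S = 1000/(63700/787) − 10 = 1500/637 in (≈ 2.355 in)
Ia = 0.2·(1500/637) = 300/637 in ≈ 0.471 in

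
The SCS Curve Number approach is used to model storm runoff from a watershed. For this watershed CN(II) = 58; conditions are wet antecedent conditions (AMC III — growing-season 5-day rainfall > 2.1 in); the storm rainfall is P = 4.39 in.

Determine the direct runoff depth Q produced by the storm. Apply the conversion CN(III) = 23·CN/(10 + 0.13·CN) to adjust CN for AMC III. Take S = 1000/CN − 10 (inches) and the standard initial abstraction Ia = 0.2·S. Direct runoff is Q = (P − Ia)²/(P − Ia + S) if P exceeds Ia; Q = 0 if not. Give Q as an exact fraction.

Q = 62907160969/30736227100 in ≈ 2.047 in

Wet (AMC III): CN(III) = 23·58/(10 + 0.13·58) = 1334/(877/50) = 66700/877 ≈ 76.055
S = 1000/(66700/877) − 10 = 2100/667 in ≈ 3.148 in
Ia = 0.2S: 0.2·3.148 = 0.630 in (exactly 420/667)
P − Ia = 4.390 − 0.630 = 250813/66700 ≈ 3.760 in (> 0, runoff occurs)
Q = (250813/66700)²/((250813/66700) + 2100/667) = (62907160969/4448890000)/(460813/66700) = 62907160969/30736227100 in ≈ 2.047 in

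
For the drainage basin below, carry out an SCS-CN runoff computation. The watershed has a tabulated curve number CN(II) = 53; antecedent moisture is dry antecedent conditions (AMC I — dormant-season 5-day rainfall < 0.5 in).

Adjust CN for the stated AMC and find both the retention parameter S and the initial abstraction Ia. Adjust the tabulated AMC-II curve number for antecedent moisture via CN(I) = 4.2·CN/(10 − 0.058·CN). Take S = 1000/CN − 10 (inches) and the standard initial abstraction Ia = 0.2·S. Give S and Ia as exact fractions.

S = 23500/1113 in ≈ 21.114 in; Ia = 4700/1113 in ≈ 4.223 in

CN(I) from CN(II)=53: (4.2·53)/(10 − 0.058·53) = 111300/3463 ≈ 32.140
Max retention: S = 1000/(111300/3463) − 10 = 23500/1113 in (≈ 21.114 in)
Ia = 0.2·(23500/1113) = 4700/1113 in ≈ 4.223 in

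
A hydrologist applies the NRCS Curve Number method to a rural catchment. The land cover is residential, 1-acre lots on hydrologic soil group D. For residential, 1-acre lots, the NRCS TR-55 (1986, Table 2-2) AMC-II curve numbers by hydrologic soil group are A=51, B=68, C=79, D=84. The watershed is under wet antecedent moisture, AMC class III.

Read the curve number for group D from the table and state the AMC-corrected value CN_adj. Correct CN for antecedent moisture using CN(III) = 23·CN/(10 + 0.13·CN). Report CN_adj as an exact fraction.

CN_adj = 48300/523 ≈ 92.352

NRCS table: residential, 1-acre lots, soil group D → CN(II) = 84
Adjust CN=84 to AMC III: 23·84/(10 + 0.13·84) → 1932 ÷ (523/25) = 48300/523 ≈ 92.352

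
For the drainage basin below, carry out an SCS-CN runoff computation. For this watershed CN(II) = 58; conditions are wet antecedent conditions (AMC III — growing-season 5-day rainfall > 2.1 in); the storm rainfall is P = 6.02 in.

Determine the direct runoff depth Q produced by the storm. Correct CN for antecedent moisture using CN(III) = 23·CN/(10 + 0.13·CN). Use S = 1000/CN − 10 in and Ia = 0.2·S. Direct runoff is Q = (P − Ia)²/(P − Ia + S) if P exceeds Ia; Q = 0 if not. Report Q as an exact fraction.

Q = 4616596327/1356711350 in ≈ 3.403 in

Adjust CN=58 to AMC III: 23·58/(10 + 0.13·58) → 1334 ÷ (877/50) = 66700/877 ≈ 76.055
S = 1000/(66700/877) − 10 = 2100/667 in ≈ 3.148 in
Ia = 0.2S: 0.2·3.148 = 0.630 in (exactly 420/667)
Since P=6.020 > Ia=0.630: effective rainfall P−Ia = 179767/33350 in
Q: (179767/33350)² ÷ (284767/33350) = 4616596327/1356711350 in (≈ 3.403 in)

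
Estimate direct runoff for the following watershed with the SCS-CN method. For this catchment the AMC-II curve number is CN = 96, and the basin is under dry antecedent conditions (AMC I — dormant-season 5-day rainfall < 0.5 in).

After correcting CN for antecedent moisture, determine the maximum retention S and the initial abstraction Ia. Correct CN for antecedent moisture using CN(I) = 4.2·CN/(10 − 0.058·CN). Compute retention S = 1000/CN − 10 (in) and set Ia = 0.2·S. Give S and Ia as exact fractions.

CN(I) from CN(II)=96: (4.2·96)/(10 − 0.058·96) = 25200/277 ≈ 90.975
Retention S: 1000/CN − 10 with CN=90.975 → S = 125/126 ≈ 0.992 in
Ia = 0.2·(125/126) = 25/126 in ≈ 0.198 in

S = 125/126 in ≈ 0.992 in; Ia = 25/126 in ≈ 0.198 in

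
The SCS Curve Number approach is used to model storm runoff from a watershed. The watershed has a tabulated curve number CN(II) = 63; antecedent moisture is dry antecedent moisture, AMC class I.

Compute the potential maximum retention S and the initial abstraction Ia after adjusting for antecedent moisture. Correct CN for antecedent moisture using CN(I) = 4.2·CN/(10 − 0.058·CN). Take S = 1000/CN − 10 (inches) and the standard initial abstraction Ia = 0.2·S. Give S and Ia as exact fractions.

S = 18500/1323 in ≈ 13.983 in; Ia = 3700/1323 in ≈ 2.797 in

Adjust CN=63 to AMC I: 4.2·63/(10 − 0.058·63) → (1323/5) ÷ (3173/500) = 132300/3173 ≈ 41.696
S = 1000/(132300/3173) − 10 = 18500/1323 in ≈ 13.983 in
Ia = 0.2S: 0.2·13.983 = 2.797 in (exactly 3700/1323)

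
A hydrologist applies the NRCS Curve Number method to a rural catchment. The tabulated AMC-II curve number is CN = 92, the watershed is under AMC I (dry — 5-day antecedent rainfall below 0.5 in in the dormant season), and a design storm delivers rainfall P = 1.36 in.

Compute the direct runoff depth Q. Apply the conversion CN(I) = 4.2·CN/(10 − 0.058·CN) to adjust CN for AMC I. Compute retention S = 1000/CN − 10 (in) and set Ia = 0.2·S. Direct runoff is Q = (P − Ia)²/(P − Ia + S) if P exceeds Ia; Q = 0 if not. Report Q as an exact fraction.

Q = 65231042/219897825 in ≈ 0.297 in

Dry (AMC I): CN(I) = 4.2·92/(10 − 0.058·92) = (1932/5)/(583/125) = 48300/583 ≈ 82.847
Retention S: 1000/CN − 10 with CN=82.847 → S = 1000/483 ≈ 2.070 in
Ia = 0.2·(1000/483) = 200/483 in ≈ 0.414 in
P − Ia = 1.360 − 0.414 = 11422/12075 ≈ 0.946 in (> 0, runoff occurs)
Runoff Q = (P−Ia)²/(P−Ia+S) = (0.946)²/(0.946+2.070) = 65231042/219897825 ≈ 0.297 in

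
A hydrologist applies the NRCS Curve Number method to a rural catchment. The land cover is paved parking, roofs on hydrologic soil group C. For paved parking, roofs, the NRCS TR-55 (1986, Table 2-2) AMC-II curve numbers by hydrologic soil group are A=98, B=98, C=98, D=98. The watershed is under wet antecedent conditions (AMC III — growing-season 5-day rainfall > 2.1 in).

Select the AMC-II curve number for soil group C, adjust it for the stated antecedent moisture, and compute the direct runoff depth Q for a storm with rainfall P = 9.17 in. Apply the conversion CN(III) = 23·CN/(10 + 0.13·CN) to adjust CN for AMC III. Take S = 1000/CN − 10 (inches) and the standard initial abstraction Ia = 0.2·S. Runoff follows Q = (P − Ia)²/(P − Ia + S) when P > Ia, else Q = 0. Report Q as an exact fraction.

NRCS table: paved parking, roofs, soil group C → CN(II) = 98
Adjust CN=98 to AMC III: 23·98/(10 + 0.13·98) → 2254 ÷ (1137/50) = 112700/1137 ≈ 99.120
Retention S: 1000/CN − 10 with CN=99.120 → S = 100/1127 ≈ 0.089 in
Initial abstraction Ia = S/5 = (100/1127)/5 = 20/1127 ≈ 0.018 in
P − Ia = 9.170 − 0.018 = 1031459/112700 ≈ 9.152 in (> 0, runoff occurs)
Q: (1031459/112700)² ÷ (1041459/112700) = 1063907668681/117372429300 in (≈ 9.064 in)

Q = 1063907668681/117372429300 in ≈ 9.064 in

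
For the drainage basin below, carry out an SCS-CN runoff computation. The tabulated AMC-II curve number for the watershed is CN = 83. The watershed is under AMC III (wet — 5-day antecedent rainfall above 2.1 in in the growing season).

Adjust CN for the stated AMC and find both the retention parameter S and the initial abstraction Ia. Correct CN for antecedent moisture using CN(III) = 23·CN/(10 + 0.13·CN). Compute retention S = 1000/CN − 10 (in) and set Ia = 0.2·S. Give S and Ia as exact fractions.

S = 1700/1909 in ≈ 0.891 in; Ia = 340/1909 in ≈ 0.178 in

CN(III) from CN(II)=83: (23·83)/(10 + 0.13·83) = 190900/2079 ≈ 91.823
S = 1000/(190900/2079) − 10 = 1700/1909 in ≈ 0.891 in
Ia = 0.2S: 0.2·0.891 = 0.178 in (exactly 340/1909)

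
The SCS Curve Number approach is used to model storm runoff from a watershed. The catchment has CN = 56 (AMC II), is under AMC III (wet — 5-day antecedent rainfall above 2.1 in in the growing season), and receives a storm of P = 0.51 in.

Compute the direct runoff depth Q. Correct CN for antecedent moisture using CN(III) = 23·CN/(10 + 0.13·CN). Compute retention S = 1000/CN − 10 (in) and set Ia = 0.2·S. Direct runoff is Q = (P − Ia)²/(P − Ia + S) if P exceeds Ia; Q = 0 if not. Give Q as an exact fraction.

Adjust CN=56 to AMC III: 23·56/(10 + 0.13·56) → 1288 ÷ (432/25) = 4025/54 ≈ 74.537
S = 1000/(4025/54) − 10 = 550/161 in ≈ 3.416 in
Ia = 0.2S: 0.2·3.416 = 0.683 in (exactly 110/161)
P = 0.510 ≤ Ia = 0.683 in: entire storm abstracted, Q = 0.

Q = 0 in ≈ 0.000 in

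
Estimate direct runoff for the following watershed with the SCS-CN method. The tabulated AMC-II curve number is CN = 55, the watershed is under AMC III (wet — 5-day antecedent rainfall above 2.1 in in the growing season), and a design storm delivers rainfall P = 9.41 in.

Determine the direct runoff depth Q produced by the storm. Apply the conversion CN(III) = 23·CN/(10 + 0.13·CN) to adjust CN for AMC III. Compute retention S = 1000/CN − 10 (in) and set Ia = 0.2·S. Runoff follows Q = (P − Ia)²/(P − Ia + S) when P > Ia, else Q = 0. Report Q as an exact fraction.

Q = 48432125329/7844846900 in ≈ 6.174 in

Adjust CN=55 to AMC III: 23·55/(10 + 0.13·55) → 1265 ÷ (343/20) = 25300/343 ≈ 73.761
Max retention: S = 1000/(25300/343) − 10 = 900/253 in (≈ 3.557 in)
Ia = 0.2·(900/253) = 180/253 in ≈ 0.711 in
P − Ia = 9.410 − 0.711 = 220073/25300 ≈ 8.699 in (> 0, runoff occurs)
Q = (220073/25300)²/((220073/25300) + 900/253) = (48432125329/640090000)/(310073/25300) = 48432125329/7844846900 in ≈ 6.174 in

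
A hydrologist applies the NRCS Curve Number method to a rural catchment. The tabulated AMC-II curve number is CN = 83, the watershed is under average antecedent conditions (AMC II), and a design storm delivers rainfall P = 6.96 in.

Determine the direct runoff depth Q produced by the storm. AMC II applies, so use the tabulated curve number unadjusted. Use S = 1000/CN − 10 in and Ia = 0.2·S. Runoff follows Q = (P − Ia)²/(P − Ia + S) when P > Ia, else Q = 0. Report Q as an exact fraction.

Q = 92371232/18511075 in ≈ 4.990 in

CN(II) = 83; AMC II needs no correction.
Max retention: S = 1000/83 − 10 = 170/83 in (≈ 2.048 in)
Ia = 0.2·(170/83) = 34/83 in ≈ 0.410 in
Since P=6.960 > Ia=0.410: effective rainfall P−Ia = 13592/2075 in
Q: (13592/2075)² ÷ (17842/2075) = 92371232/18511075 in (≈ 4.990 in)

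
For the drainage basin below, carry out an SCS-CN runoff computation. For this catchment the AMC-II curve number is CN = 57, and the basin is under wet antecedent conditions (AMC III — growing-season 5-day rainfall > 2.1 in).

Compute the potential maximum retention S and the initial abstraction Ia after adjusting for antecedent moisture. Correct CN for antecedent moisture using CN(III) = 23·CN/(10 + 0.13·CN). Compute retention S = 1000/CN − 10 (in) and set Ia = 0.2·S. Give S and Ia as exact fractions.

S = 4300/1311 in ≈ 3.280 in; Ia = 860/1311 in ≈ 0.656 in

CN(III) from CN(II)=57: (23·57)/(10 + 0.13·57) = 131100/1741 ≈ 75.302
Max retention: S = 1000/(131100/1741) − 10 = 4300/1311 in (≈ 3.280 in)
Ia = 0.2S: 0.2·3.280 = 0.656 in (exactly 860/1311)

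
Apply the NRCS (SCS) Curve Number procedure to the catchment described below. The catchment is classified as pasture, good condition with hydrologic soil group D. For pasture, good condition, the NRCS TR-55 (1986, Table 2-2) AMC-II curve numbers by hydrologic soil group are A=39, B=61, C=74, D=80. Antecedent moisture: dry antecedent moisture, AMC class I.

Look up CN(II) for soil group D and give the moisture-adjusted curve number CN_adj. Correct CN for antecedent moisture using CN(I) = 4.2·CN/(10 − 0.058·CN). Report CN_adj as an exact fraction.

NRCS table: pasture, good condition, soil group D → CN(II) = 80
Dry (AMC I): CN(I) = 4.2·80/(10 − 0.058·80) = 336/(134/25) = 4200/67 ≈ 62.687

CN_adj = 4200/67 ≈ 62.687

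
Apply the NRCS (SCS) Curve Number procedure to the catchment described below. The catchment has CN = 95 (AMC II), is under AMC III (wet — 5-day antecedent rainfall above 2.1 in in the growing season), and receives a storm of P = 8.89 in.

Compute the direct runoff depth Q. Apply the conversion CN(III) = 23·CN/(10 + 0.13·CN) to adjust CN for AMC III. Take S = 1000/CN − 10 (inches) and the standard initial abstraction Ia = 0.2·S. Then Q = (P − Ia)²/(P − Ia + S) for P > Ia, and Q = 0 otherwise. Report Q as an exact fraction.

Adjust CN=95 to AMC III: 23·95/(10 + 0.13·95) → 2185 ÷ (447/20) = 43700/447 ≈ 97.763
Retention S: 1000/CN − 10 with CN=97.763 → S = 100/437 ≈ 0.229 in
Ia = 0.2·(100/437) = 20/437 in ≈ 0.046 in
Since P=8.890 > Ia=0.046: effective rainfall P−Ia = 386493/43700 in
Runoff Q = (P−Ia)²/(P−Ia+S) = (8.844)²/(8.844+0.229) = 149376839049/17326744100 ≈ 8.621 in

Q = 149376839049/17326744100 in ≈ 8.621 in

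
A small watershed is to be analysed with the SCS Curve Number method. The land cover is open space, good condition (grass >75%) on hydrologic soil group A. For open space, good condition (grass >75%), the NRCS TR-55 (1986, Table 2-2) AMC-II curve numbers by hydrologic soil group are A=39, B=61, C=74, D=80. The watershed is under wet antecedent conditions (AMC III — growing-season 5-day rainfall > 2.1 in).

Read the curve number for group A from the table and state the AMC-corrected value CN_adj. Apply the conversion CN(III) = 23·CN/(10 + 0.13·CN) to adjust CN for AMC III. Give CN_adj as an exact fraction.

NRCS table: open space, good condition (grass >75%), soil group A → CN(II) = 39
Adjust CN=39 to AMC III: 23·39/(10 + 0.13·39) → 897 ÷ (1507/100) = 89700/1507 ≈ 59.522

CN_adj = 89700/1507 ≈ 59.522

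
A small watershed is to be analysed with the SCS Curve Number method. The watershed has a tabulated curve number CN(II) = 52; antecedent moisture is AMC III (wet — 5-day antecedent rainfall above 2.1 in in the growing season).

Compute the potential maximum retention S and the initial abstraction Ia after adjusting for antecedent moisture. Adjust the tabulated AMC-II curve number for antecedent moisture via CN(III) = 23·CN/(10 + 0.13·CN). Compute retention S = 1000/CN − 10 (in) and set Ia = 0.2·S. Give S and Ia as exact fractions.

S = 1200/299 in ≈ 4.013 in; Ia = 240/299 in ≈ 0.803 in

CN(III) from CN(II)=52: (23·52)/(10 + 0.13·52) = 29900/419 ≈ 71.360
Retention S: 1000/CN − 10 with CN=71.360 → S = 1200/299 ≈ 4.013 in
Initial abstraction Ia = S/5 = (1200/299)/5 = 240/299 ≈ 0.803 in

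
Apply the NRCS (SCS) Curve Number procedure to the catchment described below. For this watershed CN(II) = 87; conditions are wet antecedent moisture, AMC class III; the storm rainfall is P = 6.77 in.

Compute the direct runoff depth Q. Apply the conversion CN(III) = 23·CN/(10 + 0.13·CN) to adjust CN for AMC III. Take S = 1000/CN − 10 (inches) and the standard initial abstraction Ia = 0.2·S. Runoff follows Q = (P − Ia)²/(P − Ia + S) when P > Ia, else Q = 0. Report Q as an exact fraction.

Q = 1765382570329/291881267700 in ≈ 6.048 in

Adjust CN=87 to AMC III: 23·87/(10 + 0.13·87) → 2001 ÷ (2131/100) = 200100/2131 ≈ 93.900
Max retention: S = 1000/(200100/2131) − 10 = 1300/2001 in (≈ 0.650 in)
Ia = 0.2S: 0.2·0.650 = 0.130 in (exactly 260/2001)
Excess rainfall: 6.770 − 0.130 = 6.640 in; P > Ia so Q > 0
Runoff Q = (P−Ia)²/(P−Ia+S) = (6.640)²/(6.640+0.650) = 1765382570329/291881267700 ≈ 6.048 in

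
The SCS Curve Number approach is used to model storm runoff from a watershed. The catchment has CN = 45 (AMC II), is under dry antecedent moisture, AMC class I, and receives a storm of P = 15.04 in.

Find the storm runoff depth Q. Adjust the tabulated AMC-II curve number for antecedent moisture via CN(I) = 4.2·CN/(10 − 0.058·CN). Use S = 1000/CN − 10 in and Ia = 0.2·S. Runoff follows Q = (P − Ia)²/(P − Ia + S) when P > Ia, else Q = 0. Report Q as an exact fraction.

CN(I) from CN(II)=45: (4.2·45)/(10 − 0.058·45) = 18900/739 ≈ 25.575
Max retention: S = 1000/(18900/739) − 10 = 5500/189 in (≈ 29.101 in)
Ia = 0.2·(5500/189) = 1100/189 in ≈ 5.820 in
Excess rainfall: 15.040 − 5.820 = 9.220 in; P > Ia so Q > 0
Runoff Q = (P−Ia)²/(P−Ia+S) = (9.220)²/(9.220+29.101) = 237227762/106940925 ≈ 2.218 in

Q = 237227762/106940925 in ≈ 2.218 in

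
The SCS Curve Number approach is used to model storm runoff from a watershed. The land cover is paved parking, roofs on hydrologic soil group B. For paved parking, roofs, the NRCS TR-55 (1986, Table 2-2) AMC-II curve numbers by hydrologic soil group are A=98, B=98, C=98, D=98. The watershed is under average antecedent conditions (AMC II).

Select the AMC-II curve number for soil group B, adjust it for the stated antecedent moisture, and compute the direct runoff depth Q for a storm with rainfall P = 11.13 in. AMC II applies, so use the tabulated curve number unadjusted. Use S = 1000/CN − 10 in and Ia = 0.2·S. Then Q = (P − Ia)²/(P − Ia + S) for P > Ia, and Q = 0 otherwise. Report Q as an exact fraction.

Q = 2952509569/271151300 in ≈ 10.889 in

NRCS table: paved parking, roofs, soil group B → CN(II) = 98
AMC II — tabulated CN = 98 applies directly.
Max retention: S = 1000/98 − 10 = 10/49 in (≈ 0.204 in)
Ia = 0.2S: 0.2·0.204 = 0.041 in (exactly 2/49)
Since P=11.130 > Ia=0.041: effective rainfall P−Ia = 54337/4900 in
Runoff Q = (P−Ia)²/(P−Ia+S) = (11.089)²/(11.089+0.204) = 2952509569/271151300 ≈ 10.889 in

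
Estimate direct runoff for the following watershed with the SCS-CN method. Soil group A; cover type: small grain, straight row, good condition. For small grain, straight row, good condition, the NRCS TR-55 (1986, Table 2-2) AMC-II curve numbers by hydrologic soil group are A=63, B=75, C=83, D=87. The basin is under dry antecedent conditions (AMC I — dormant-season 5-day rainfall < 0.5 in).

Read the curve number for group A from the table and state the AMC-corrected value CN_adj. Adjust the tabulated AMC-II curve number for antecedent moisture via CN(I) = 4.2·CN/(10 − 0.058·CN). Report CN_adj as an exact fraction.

CN_adj = 132300/3173 ≈ 41.696

NRCS table: small grain, straight row, good condition, soil group A → CN(II) = 63
Adjust CN=63 to AMC I: 4.2·63/(10 − 0.058·63) → (1323/5) ÷ (3173/500) = 132300/3173 ≈ 41.696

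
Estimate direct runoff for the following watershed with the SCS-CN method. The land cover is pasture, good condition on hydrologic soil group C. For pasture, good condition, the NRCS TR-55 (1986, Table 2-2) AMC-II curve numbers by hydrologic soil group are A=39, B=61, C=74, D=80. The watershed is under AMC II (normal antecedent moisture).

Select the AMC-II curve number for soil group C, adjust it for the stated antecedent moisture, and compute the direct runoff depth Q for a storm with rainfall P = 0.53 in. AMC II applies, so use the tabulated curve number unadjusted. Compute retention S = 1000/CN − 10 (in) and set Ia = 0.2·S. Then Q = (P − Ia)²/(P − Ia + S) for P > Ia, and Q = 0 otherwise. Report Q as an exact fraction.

Q = 0 in ≈ 0.000 in

NRCS table: pasture, good condition, soil group C → CN(II) = 74
AMC II — tabulated CN = 74 applies directly.
S = 1000/74 − 10 = 130/37 in ≈ 3.514 in
Ia = 0.2S: 0.2·3.514 = 0.703 in (exactly 26/37)
P = 0.530 ≤ Ia = 0.703 in: entire storm abstracted, Q = 0.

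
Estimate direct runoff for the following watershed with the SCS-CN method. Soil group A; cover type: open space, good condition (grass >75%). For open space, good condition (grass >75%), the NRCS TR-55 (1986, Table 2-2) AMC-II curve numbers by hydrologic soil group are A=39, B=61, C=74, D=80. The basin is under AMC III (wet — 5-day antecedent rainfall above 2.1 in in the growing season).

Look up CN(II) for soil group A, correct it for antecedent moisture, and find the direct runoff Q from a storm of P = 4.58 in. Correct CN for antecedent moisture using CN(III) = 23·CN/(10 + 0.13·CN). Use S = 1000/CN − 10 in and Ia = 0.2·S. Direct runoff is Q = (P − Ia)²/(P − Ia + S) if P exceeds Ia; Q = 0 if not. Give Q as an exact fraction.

NRCS table: open space, good condition (grass >75%), soil group A → CN(II) = 39
CN(III) from CN(II)=39: (23·39)/(10 + 0.13·39) = 89700/1507 ≈ 59.522
S = 1000/(89700/1507) − 10 = 6100/897 in ≈ 6.800 in
Initial abstraction Ia = S/5 = (6100/897)/5 = 1220/897 ≈ 1.360 in
Since P=4.580 > Ia=1.360: effective rainfall P−Ia = 144413/44850 in
Q = (144413/44850)²/((144413/44850) + 6100/897) = (20855114569/2011522500)/(449413/44850) = 20855114569/20156173050 in ≈ 1.035 in

Q = 20855114569/20156173050 in ≈ 1.035 in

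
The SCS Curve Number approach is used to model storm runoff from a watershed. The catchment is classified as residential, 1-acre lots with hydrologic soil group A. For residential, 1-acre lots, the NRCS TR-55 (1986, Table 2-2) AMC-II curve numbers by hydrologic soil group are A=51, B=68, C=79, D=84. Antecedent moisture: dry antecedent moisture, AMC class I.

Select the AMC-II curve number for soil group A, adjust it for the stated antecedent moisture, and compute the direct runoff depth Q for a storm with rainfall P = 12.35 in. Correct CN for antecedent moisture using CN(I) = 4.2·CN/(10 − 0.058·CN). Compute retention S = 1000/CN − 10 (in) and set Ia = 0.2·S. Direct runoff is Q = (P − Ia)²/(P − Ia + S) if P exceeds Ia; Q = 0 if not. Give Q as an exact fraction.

Q = 566011681/287000460 in ≈ 1.972 in

NRCS table: residential, 1-acre lots, soil group A → CN(II) = 51
Adjust CN=51 to AMC I: 4.2·51/(10 − 0.058·51) → (1071/5) ÷ (3521/500) = 15300/503 ≈ 30.417
Max retention: S = 1000/(15300/503) − 10 = 3500/153 in (≈ 22.876 in)
Ia = 0.2·(3500/153) = 700/153 in ≈ 4.575 in
P − Ia = 12.350 − 4.575 = 23791/3060 ≈ 7.775 in (> 0, runoff occurs)
Q: (23791/3060)² ÷ (93791/3060) = 566011681/287000460 in (≈ 1.972 in)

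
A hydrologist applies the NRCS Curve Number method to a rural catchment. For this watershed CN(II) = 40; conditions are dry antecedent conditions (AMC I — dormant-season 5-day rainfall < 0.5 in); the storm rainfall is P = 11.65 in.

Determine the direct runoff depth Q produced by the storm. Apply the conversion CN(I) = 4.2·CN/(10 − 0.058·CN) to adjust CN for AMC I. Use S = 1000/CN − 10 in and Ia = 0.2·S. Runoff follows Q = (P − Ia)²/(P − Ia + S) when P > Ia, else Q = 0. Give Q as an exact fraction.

Q = 398161/788340 in ≈ 0.505 in

Dry (AMC I): CN(I) = 4.2·40/(10 − 0.058·40) = 168/(192/25) = 175/8 ≈ 21.875
S = 1000/(175/8) − 10 = 250/7 in ≈ 35.714 in
Initial abstraction Ia = S/5 = (250/7)/5 = 50/7 ≈ 7.143 in
P − Ia = 11.650 − 7.143 = 631/140 ≈ 4.507 in (> 0, runoff occurs)
Runoff Q = (P−Ia)²/(P−Ia+S) = (4.507)²/(4.507+35.714) = 398161/788340 ≈ 0.505 in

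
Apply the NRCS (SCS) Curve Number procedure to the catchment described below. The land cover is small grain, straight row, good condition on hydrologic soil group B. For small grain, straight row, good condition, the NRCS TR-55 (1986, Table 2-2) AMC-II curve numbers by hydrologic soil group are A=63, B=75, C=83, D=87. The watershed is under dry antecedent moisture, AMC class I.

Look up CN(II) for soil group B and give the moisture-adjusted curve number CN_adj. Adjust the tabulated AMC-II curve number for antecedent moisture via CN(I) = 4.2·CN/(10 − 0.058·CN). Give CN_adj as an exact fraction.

NRCS table: small grain, straight row, good condition, soil group B → CN(II) = 75
CN(I) from CN(II)=75: (4.2·75)/(10 − 0.058·75) = 6300/113 ≈ 55.752

CN_adj = 6300/113 ≈ 55.752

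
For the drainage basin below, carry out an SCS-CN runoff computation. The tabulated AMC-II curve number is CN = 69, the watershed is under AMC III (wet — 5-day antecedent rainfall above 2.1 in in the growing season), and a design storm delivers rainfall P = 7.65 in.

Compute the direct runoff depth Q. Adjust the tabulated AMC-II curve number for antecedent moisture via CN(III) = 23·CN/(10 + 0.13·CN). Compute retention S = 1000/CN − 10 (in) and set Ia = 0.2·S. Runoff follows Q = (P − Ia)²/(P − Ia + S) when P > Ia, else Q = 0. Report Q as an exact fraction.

Q = 53089228921/9281125140 in ≈ 5.720 in

Wet (AMC III): CN(III) = 23·69/(10 + 0.13·69) = 1587/(1897/100) = 158700/1897 ≈ 83.658
Max retention: S = 1000/(158700/1897) − 10 = 3100/1587 in (≈ 1.953 in)
Ia = 0.2S: 0.2·1.953 = 0.391 in (exactly 620/1587)
Since P=7.650 > Ia=0.391: effective rainfall P−Ia = 230411/31740 in
Q = (230411/31740)²/((230411/31740) + 3100/1587) = (53089228921/1007427600)/(292411/31740) = 53089228921/9281125140 in ≈ 5.720 in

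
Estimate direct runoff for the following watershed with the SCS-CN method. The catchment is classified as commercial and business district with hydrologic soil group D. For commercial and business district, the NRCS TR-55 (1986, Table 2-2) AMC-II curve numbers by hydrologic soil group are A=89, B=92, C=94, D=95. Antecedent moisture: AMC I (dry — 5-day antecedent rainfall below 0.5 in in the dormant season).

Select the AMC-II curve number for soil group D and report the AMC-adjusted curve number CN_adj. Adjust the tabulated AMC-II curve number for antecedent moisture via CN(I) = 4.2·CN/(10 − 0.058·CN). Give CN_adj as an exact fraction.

NRCS table: commercial and business district, soil group D → CN(II) = 95
Adjust CN=95 to AMC I: 4.2·95/(10 − 0.058·95) → 399 ÷ (449/100) = 39900/449 ≈ 88.864

CN_adj = 39900/449 ≈ 88.864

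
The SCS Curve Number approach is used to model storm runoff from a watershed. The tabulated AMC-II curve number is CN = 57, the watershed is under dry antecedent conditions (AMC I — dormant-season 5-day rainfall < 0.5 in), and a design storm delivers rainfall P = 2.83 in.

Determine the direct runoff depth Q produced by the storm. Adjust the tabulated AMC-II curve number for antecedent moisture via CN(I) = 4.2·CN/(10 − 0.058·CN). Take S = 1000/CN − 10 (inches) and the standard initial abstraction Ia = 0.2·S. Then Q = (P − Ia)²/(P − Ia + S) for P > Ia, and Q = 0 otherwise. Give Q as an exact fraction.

Q = 0 in ≈ 0.000 in

Adjust CN=57 to AMC I: 4.2·57/(10 − 0.058·57) → (1197/5) ÷ (3347/500) = 119700/3347 ≈ 35.763
S = 1000/(119700/3347) − 10 = 21500/1197 in ≈ 17.962 in
Ia = 0.2·(21500/1197) = 4300/1197 in ≈ 3.592 in
P = 2.830 ≤ Ia = 3.592 in: entire storm abstracted, Q = 0.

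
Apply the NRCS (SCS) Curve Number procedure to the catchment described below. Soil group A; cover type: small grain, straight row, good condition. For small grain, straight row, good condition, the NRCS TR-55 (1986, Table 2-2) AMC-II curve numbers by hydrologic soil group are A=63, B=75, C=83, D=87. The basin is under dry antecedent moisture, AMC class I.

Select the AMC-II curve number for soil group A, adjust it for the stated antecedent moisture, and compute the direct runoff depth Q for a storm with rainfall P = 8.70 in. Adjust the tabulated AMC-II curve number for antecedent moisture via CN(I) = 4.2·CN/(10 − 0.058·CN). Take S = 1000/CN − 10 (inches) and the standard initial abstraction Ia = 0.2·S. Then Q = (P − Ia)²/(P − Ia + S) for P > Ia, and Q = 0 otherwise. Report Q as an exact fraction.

NRCS table: small grain, straight row, good condition, soil group A → CN(II) = 63
Adjust CN=63 to AMC I: 4.2·63/(10 − 0.058·63) → (1323/5) ÷ (3173/500) = 132300/3173 ≈ 41.696
Max retention: S = 1000/(132300/3173) − 10 = 18500/1323 in (≈ 13.983 in)
Ia = 0.2S: 0.2·13.983 = 2.797 in (exactly 3700/1323)
Since P=8.700 > Ia=2.797: effective rainfall P−Ia = 78101/13230 in
Q: (78101/13230)² ÷ (263101/13230) = 6099766201/3480826230 in (≈ 1.752 in)

Q = 6099766201/3480826230 in ≈ 1.752 in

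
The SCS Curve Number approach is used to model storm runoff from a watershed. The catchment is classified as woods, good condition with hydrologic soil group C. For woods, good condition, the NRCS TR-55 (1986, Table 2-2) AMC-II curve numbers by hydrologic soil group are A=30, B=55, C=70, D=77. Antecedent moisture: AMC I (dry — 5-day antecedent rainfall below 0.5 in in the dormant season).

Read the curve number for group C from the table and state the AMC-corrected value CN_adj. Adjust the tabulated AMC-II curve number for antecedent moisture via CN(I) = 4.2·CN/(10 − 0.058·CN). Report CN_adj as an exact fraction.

NRCS table: woods, good condition, soil group C → CN(II) = 70
Dry (AMC I): CN(I) = 4.2·70/(10 − 0.058·70) = 294/(297/50) = 4900/99 ≈ 49.495

CN_adj = 4900/99 ≈ 49.495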